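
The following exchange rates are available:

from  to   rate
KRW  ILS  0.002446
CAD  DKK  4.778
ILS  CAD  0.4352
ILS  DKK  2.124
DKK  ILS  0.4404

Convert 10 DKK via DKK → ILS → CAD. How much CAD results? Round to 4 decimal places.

10 DKK × 0.4404 = 4.404 ILS
4.404 ILS × 0.4352 = 1.9166208 CAD

1.9166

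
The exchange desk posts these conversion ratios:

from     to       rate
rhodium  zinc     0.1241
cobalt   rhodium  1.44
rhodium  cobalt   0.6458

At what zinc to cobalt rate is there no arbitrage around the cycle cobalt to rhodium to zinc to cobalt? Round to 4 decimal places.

5.5958

Known legs of the cycle: 1.44 × 0.1241 = 0.178704
For no arbitrage the full-cycle product must be 1, so the missing rate is 1 / 0.178704 ≈ 5.595846.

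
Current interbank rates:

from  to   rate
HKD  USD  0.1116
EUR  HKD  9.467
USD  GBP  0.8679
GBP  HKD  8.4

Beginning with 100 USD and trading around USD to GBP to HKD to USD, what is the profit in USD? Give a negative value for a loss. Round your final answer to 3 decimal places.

-18.640

100 USD × 0.8679 = 86.79 GBP
86.79 GBP × 8.4 = 729.036 HKD
729.036 HKD × 0.1116 = 81.3604176 USD
Net change: 81.3604176 − 100 = -18.6395824 USD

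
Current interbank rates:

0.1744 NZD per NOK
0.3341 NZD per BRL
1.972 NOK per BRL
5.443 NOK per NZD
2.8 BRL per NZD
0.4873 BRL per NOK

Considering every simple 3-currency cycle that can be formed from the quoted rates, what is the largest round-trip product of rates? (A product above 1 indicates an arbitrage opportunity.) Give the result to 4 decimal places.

0.9630

NOK→NZD→BRL→NOK: 0.1744 × 2.8 × 1.972 = 0.96297
NOK→BRL→NZD→NOK: 0.4873 × 0.3341 × 5.443 = 0.88616
Maximum is NOK→NZD→BRL→NOK at 0.9630; no arbitrage — every cycle loses value.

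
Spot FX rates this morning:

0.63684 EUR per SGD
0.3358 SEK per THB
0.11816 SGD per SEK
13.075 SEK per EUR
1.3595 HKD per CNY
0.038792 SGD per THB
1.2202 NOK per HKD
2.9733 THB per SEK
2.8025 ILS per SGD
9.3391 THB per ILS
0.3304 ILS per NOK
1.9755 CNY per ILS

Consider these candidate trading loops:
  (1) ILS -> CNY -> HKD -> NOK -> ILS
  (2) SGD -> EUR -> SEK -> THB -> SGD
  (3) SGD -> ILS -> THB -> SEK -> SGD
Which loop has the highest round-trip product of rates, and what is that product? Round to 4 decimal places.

(1) 1.9755 × 1.3595 × 1.2202 × 0.3304 = 1.08275
(2) 0.63684 × 13.075 × 2.9733 × 0.038792 = 0.96040
(3) 2.8025 × 9.3391 × 0.3358 × 0.11816 = 1.03849
Highest is cycle (1) at 1.0827 (>1, arbitrage).

1.0827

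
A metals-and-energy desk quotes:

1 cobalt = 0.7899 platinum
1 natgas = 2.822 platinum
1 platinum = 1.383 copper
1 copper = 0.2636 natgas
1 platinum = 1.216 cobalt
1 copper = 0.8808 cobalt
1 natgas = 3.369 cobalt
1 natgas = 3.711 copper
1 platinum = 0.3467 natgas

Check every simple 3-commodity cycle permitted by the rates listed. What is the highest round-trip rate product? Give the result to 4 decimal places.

1.0288

copper→natgas→platinum→copper: 0.2636 × 2.822 × 1.383 = 1.02878
cobalt→platinum→copper→cobalt: 0.7899 × 1.383 × 0.8808 = 0.96221
cobalt→platinum→natgas→cobalt: 0.7899 × 0.3467 × 3.369 = 0.92263
Maximum is copper→natgas→platinum→copper at 1.0288; arbitrage exists.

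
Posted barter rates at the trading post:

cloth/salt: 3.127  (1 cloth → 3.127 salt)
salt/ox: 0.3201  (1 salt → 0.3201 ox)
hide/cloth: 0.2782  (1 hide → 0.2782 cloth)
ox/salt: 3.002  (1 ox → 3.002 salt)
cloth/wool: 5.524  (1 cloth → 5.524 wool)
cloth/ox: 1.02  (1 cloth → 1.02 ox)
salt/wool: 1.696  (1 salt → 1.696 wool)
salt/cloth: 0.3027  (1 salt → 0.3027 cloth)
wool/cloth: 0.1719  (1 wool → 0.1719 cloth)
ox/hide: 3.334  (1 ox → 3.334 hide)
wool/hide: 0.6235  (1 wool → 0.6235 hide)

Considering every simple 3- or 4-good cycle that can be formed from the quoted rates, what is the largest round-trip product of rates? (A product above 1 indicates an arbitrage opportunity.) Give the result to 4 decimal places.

hide→cloth→wool→hide: 0.2782 × 5.524 × 0.6235 = 0.95818
hide→cloth→ox→hide: 0.2782 × 1.02 × 3.334 = 0.94607
hide→cloth→salt→ox→hide: 0.2782 × 3.127 × 0.3201 × 3.334 = 0.92840
salt→cloth→ox→salt: 0.3027 × 1.02 × 3.002 = 0.92688
hide→cloth→salt→wool→hide: 0.2782 × 3.127 × 1.696 × 0.6235 = 0.91991
salt→wool→cloth→salt: 1.696 × 0.1719 × 3.127 = 0.91165
salt→wool→cloth→ox→salt: 1.696 × 0.1719 × 1.02 × 3.002 = 0.89271
Maximum is hide→cloth→wool→hide at 0.9582; no arbitrage — every cycle loses value.

0.9582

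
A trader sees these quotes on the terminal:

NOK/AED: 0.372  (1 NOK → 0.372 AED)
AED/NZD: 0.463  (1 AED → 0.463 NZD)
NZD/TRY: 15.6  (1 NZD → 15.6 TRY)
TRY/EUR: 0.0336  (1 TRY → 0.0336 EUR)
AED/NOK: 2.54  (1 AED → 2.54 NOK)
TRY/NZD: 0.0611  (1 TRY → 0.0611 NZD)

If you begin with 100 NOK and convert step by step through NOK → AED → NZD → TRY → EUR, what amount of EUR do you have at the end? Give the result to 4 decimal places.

100 NOK × 0.372 = 37.2 AED
37.2 AED × 0.463 = 17.2236 NZD
17.2236 NZD × 15.6 = 268.68816 TRY
268.68816 TRY × 0.0336 = 9.027922176 EUR

9.0279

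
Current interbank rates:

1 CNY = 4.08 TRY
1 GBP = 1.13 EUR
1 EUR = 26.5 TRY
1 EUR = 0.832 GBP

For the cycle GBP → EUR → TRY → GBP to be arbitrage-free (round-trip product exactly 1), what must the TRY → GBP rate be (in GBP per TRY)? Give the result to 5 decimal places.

0.03339

Known legs of the cycle: 1.13 × 26.5 = 29.945
For no arbitrage the full-cycle product must be 1, so the missing rate is 1 / 29.945 ≈ 0.0333946.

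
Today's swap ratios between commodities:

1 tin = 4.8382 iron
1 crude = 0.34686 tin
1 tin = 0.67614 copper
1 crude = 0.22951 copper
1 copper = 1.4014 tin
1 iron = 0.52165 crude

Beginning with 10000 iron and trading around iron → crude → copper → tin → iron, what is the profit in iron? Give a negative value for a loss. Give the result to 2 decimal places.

-1882.42

10000 iron × 0.52165 = 5216.5 crude
5216.5 crude × 0.22951 = 1197.238915 copper
1197.238915 copper × 1.4014 = 1677.810615481 tin
1677.810615481 tin × 4.8382 = 8117.5833198201742 iron
Net change: 8117.5833198201742 − 10000 = -1882.4166801798258 iron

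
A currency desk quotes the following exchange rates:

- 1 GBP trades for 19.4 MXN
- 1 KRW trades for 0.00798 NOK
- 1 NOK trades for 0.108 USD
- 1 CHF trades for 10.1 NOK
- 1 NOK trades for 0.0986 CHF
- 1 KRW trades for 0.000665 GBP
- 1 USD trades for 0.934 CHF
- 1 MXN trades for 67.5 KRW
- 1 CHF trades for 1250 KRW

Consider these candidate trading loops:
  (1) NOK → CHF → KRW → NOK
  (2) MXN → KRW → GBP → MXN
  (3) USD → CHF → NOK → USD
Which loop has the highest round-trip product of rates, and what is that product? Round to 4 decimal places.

(1) 0.0986 × 1250 × 0.00798 = 0.98354
(2) 67.5 × 0.000665 × 19.4 = 0.87082
(3) 0.934 × 10.1 × 0.108 = 1.01881
Highest is cycle (3) at 1.0188 (>1, arbitrage).

1.0188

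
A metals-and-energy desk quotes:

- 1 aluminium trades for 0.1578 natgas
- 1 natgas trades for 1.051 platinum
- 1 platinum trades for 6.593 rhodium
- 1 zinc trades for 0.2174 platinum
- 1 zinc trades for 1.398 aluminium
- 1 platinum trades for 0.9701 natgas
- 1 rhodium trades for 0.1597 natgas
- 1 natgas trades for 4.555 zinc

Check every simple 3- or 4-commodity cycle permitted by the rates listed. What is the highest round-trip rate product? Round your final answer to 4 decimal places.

1.1066

rhodium→natgas→platinum→rhodium: 0.1597 × 1.051 × 6.593 = 1.10660
zinc→platinum→rhodium→natgas→zinc: 0.2174 × 6.593 × 0.1597 × 4.555 = 1.04264
zinc→aluminium→natgas→zinc: 1.398 × 0.1578 × 4.555 = 1.00485
zinc→platinum→natgas→zinc: 0.2174 × 0.9701 × 4.555 = 0.96065
Maximum is rhodium→natgas→platinum→rhodium at 1.1066; arbitrage exists.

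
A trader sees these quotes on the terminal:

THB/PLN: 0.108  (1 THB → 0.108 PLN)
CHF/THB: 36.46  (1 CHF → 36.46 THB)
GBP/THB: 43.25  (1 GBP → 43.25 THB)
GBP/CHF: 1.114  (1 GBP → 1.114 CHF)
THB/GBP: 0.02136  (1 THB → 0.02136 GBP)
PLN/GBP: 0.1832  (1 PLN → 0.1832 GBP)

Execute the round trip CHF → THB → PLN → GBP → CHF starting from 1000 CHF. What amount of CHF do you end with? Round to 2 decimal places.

1000 CHF × 36.46 = 36460 THB
36460 THB × 0.108 = 3937.68 PLN
3937.68 PLN × 0.1832 = 721.382976 GBP
721.382976 GBP × 1.114 = 803.620635264 CHF

803.62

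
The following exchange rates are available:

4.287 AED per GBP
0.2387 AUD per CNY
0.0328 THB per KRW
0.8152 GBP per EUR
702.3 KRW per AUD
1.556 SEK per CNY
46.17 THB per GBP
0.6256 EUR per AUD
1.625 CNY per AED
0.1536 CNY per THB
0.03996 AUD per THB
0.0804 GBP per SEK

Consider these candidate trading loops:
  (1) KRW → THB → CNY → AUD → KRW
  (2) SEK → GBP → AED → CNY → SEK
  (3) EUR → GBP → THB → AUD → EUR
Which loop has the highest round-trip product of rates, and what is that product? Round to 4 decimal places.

(1) 0.0328 × 0.1536 × 0.2387 × 702.3 = 0.84458
(2) 0.0804 × 4.287 × 1.625 × 1.556 = 0.87151
(3) 0.8152 × 46.17 × 0.03996 × 0.6256 = 0.94091
Highest is cycle (3) at 0.9409 (≤1, no arbitrage).

0.9409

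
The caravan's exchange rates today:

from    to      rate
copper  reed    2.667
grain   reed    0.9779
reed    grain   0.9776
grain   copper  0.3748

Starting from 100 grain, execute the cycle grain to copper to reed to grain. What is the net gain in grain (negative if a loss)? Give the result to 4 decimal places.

-2.2799

100 grain × 0.3748 = 37.48 copper
37.48 copper × 2.667 = 99.95916 reed
99.95916 reed × 0.9776 = 97.720074816 grain
Net change: 97.720074816 − 100 = -2.279925184 grain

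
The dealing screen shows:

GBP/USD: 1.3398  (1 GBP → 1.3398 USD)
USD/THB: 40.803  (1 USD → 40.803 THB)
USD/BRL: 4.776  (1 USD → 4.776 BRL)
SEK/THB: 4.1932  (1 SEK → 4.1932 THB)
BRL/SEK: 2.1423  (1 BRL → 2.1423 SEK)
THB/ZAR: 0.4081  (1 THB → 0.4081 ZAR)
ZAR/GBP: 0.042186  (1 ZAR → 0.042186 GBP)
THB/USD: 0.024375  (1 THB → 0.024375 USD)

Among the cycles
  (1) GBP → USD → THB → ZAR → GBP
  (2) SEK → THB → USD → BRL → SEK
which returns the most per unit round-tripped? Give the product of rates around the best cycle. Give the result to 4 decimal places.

1.0458

(1) 1.3398 × 40.803 × 0.4081 × 0.042186 = 0.94117
(2) 4.1932 × 0.024375 × 4.776 × 2.1423 = 1.04577
Highest is cycle (2) at 1.0458 (>1, arbitrage).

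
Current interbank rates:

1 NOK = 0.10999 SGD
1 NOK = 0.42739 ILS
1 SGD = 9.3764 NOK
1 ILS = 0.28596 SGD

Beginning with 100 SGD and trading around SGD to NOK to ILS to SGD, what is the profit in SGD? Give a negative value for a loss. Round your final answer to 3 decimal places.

100 SGD × 9.3764 = 937.64 NOK
937.64 NOK × 0.42739 = 400.7379596 ILS
400.7379596 ILS × 0.28596 = 114.595026927216 SGD
Net change: 114.595026927216 − 100 = 14.595026927216 SGD

14.595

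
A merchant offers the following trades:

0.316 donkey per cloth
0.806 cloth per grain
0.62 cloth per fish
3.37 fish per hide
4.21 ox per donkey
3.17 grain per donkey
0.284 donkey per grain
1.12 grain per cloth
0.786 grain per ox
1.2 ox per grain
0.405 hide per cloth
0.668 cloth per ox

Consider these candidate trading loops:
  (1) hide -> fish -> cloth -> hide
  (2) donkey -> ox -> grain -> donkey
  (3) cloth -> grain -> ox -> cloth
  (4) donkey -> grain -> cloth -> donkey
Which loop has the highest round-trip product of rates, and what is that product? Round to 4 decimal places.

0.9398

(1) 3.37 × 0.62 × 0.405 = 0.84621
(2) 4.21 × 0.786 × 0.284 = 0.93977
(3) 1.12 × 1.2 × 0.668 = 0.89779
(4) 3.17 × 0.806 × 0.316 = 0.80739
Highest is cycle (2) at 0.9398 (≤1, no arbitrage).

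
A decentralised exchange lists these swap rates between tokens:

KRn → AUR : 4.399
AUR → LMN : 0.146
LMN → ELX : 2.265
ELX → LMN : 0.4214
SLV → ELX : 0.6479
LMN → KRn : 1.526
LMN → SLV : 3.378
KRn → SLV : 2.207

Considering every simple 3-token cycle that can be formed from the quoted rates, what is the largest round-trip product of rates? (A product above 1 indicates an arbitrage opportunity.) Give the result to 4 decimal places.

0.9801

KRn→AUR→LMN→KRn: 4.399 × 0.146 × 1.526 = 0.98008
SLV→ELX→LMN→SLV: 0.6479 × 0.4214 × 3.378 = 0.92228
Maximum is KRn→AUR→LMN→KRn at 0.9801; no arbitrage — every cycle loses value.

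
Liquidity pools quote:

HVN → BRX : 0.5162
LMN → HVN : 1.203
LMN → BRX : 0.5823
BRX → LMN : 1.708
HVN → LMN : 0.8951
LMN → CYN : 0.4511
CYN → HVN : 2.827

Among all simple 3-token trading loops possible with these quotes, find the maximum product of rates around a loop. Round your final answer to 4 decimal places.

LMN→CYN→HVN→LMN: 0.4511 × 2.827 × 0.8951 = 1.14148
BRX→LMN→HVN→BRX: 1.708 × 1.203 × 0.5162 = 1.06065
Maximum is LMN→CYN→HVN→LMN at 1.1415; arbitrage exists.

1.1415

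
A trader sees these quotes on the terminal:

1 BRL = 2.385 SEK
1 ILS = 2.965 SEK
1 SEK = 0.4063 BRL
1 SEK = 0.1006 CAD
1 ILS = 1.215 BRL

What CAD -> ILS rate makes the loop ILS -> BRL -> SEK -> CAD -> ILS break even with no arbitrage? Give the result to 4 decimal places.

3.4303

Known legs of the cycle: 1.215 × 2.385 × 0.1006 = 0.291516165
For no arbitrage the full-cycle product must be 1, so the missing rate is 1 / 0.291516165 ≈ 3.430342.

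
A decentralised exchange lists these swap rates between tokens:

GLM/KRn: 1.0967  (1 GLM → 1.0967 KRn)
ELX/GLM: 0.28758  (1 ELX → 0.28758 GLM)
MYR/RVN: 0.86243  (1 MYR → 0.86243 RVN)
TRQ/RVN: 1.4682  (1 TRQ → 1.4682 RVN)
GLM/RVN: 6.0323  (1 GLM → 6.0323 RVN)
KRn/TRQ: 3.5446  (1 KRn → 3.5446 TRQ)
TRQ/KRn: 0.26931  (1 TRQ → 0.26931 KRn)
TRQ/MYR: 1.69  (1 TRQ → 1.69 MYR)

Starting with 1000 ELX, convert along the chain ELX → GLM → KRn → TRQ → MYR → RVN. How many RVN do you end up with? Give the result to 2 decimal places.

1000 ELX × 0.28758 = 287.58 GLM
287.58 GLM × 1.0967 = 315.388986 KRn
315.388986 KRn × 3.5446 = 1117.9277997756 TRQ
1117.9277997756 TRQ × 1.69 = 1889.297981620764 MYR
1889.297981620764 MYR × 0.86243 = 1629.38725828919549652 RVN

1629.39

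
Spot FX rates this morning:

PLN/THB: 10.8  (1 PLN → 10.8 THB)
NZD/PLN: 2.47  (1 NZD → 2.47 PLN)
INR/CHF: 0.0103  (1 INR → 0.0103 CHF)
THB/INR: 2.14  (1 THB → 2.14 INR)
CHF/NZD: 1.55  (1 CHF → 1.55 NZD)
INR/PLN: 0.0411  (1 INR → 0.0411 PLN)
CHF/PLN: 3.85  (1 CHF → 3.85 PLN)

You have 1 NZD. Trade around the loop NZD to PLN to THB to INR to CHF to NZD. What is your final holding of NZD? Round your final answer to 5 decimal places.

1 NZD × 2.47 = 2.47 PLN
2.47 PLN × 10.8 = 26.676 THB
26.676 THB × 2.14 = 57.08664 INR
57.08664 INR × 0.0103 = 0.587992392 CHF
0.587992392 CHF × 1.55 = 0.9113882076 NZD

0.91139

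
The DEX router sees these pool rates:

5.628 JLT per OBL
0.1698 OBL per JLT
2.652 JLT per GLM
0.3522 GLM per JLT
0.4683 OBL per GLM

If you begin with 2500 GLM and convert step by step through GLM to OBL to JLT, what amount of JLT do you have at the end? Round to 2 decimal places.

2500 GLM × 0.4683 = 1170.75 OBL
1170.75 OBL × 5.628 = 6588.981 JLT

6588.98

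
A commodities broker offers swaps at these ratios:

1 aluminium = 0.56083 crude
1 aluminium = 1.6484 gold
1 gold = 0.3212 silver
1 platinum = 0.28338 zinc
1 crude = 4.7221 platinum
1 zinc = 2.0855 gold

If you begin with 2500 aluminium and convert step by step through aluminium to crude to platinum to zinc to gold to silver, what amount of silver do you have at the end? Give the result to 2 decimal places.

2500 aluminium × 0.56083 = 1402.075 crude
1402.075 crude × 4.7221 = 6620.7383575 platinum
6620.7383575 platinum × 0.28338 = 1876.18483574835 zinc
1876.18483574835 zinc × 2.0855 = 3912.783474953183925 gold
3912.783474953183925 gold × 0.3212 = 1256.78605215496267671 silver

1256.79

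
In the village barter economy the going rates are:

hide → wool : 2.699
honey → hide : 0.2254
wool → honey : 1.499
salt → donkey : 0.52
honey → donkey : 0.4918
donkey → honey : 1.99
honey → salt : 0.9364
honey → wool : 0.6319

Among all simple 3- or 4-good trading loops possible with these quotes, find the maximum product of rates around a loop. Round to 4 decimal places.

0.9690

honey→salt→donkey→honey: 0.9364 × 0.52 × 1.99 = 0.96899
honey→hide→wool→honey: 0.2254 × 2.699 × 1.499 = 0.91192
Maximum is honey→salt→donkey→honey at 0.9690; no arbitrage — every cycle loses value.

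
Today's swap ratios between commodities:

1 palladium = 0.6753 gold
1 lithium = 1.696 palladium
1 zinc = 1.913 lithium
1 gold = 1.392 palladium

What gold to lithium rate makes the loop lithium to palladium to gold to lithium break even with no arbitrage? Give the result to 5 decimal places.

Known legs of the cycle: 1.696 × 0.6753 = 1.1453088
For no arbitrage the full-cycle product must be 1, so the missing rate is 1 / 1.1453088 ≈ 0.8731270.

0.87313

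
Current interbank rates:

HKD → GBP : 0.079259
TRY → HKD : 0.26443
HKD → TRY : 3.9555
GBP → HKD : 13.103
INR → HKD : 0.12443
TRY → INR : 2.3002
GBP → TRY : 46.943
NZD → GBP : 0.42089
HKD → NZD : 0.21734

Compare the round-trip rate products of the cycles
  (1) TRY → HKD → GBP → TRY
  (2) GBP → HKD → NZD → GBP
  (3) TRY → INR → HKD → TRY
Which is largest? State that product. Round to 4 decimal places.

(1) 0.26443 × 0.079259 × 46.943 = 0.98385
(2) 13.103 × 0.21734 × 0.42089 = 1.19861
(3) 2.3002 × 0.12443 × 3.9555 = 1.13212
Highest is cycle (2) at 1.1986 (>1, arbitrage).

1.1986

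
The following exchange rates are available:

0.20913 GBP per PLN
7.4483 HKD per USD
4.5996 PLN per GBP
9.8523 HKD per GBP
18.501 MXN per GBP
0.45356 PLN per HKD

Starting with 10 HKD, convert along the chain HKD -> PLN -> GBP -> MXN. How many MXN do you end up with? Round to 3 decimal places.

10 HKD × 0.45356 = 4.5356 PLN
4.5356 PLN × 0.20913 = 0.948530028 GBP
0.948530028 GBP × 18.501 = 17.548754048028 MXN

17.549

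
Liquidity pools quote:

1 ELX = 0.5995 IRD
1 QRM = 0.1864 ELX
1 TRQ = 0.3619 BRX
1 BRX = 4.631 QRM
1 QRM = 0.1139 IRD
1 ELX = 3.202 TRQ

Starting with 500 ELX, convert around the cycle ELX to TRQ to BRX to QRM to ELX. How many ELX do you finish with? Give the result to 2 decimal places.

500.15

500 ELX × 3.202 = 1601 TRQ
1601 TRQ × 0.3619 = 579.4019 BRX
579.4019 BRX × 4.631 = 2683.2101989 QRM
2683.2101989 QRM × 0.1864 = 500.15038107496 ELX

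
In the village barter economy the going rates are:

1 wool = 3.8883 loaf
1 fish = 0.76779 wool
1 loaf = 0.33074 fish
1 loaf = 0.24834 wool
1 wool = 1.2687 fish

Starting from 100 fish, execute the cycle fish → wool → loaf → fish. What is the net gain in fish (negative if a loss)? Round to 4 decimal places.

100 fish × 0.76779 = 76.779 wool
76.779 wool × 3.8883 = 298.5397857 loaf
298.5397857 loaf × 0.33074 = 98.739048722418 fish
Net change: 98.739048722418 − 100 = -1.260951277582 fish

-1.2610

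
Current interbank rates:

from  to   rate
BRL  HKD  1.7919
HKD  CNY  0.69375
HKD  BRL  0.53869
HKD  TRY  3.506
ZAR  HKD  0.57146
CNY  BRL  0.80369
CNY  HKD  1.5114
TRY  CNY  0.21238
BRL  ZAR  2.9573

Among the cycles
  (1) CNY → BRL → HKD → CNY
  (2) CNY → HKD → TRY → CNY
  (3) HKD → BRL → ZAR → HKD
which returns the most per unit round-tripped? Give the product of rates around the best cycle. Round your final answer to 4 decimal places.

(1) 0.80369 × 1.7919 × 0.69375 = 0.99909
(2) 1.5114 × 3.506 × 0.21238 = 1.12539
(3) 0.53869 × 2.9573 × 0.57146 = 0.91037
Highest is cycle (2) at 1.1254 (>1, arbitrage).

1.1254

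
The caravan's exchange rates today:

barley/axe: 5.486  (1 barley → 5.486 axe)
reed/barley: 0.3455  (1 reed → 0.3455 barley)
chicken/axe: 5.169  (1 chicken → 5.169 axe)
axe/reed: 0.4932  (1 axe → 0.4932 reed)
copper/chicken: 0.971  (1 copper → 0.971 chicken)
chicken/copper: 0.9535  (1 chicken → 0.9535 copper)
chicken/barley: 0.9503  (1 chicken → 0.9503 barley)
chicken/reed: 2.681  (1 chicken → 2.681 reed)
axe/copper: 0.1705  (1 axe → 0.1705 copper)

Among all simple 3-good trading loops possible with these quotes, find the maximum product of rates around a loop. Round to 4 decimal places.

0.9348

barley→axe→reed→barley: 5.486 × 0.4932 × 0.3455 = 0.93482
chicken→axe→copper→chicken: 5.169 × 0.1705 × 0.971 = 0.85576
Maximum is barley→axe→reed→barley at 0.9348; no arbitrage — every cycle loses value.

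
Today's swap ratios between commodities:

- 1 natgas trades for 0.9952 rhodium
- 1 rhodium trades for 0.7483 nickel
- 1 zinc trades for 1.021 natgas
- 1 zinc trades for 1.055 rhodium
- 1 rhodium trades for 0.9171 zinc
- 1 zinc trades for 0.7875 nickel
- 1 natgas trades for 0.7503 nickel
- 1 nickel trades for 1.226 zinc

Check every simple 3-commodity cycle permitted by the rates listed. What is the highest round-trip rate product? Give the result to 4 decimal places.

zinc→rhodium→nickel→zinc: 1.055 × 0.7483 × 1.226 = 0.96787
zinc→natgas→nickel→zinc: 1.021 × 0.7503 × 1.226 = 0.93919
zinc→natgas→rhodium→zinc: 1.021 × 0.9952 × 0.9171 = 0.93186
Maximum is zinc→rhodium→nickel→zinc at 0.9679; no arbitrage — every cycle loses value.

0.9679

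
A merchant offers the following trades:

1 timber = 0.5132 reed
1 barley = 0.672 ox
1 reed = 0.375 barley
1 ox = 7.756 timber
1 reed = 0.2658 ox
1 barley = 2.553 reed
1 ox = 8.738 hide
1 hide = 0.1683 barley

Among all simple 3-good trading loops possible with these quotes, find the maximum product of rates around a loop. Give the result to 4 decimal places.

1.0580

reed→ox→timber→reed: 0.2658 × 7.756 × 0.5132 = 1.05798
hide→barley→ox→hide: 0.1683 × 0.672 × 8.738 = 0.98825
Maximum is reed→ox→timber→reed at 1.0580; arbitrage exists.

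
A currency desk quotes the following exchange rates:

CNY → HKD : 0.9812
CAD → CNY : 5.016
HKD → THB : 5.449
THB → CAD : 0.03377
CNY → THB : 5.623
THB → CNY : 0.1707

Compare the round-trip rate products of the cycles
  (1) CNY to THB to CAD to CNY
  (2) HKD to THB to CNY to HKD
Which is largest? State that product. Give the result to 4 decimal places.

0.9525

(1) 5.623 × 0.03377 × 5.016 = 0.95248
(2) 5.449 × 0.1707 × 0.9812 = 0.91266
Highest is cycle (1) at 0.9525 (≤1, no arbitrage).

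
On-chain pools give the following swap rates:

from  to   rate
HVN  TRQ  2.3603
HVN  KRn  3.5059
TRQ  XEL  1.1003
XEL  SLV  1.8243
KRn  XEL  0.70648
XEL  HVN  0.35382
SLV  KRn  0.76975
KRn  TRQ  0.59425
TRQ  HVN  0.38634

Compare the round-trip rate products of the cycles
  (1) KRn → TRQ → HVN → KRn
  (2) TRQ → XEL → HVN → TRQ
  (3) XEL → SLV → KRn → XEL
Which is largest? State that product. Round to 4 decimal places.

0.9921

(1) 0.59425 × 0.38634 × 3.5059 = 0.80489
(2) 1.1003 × 0.35382 × 2.3603 = 0.91888
(3) 1.8243 × 0.76975 × 0.70648 = 0.99208
Highest is cycle (3) at 0.9921 (≤1, no arbitrage).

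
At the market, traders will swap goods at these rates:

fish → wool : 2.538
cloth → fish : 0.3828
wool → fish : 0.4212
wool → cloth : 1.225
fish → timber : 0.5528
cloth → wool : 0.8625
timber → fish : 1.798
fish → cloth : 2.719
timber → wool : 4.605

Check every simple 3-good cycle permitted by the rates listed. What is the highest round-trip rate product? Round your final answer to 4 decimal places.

1.1901

fish→wool→cloth→fish: 2.538 × 1.225 × 0.3828 = 1.19014
fish→timber→wool→fish: 0.5528 × 4.605 × 0.4212 = 1.07223
fish→cloth→wool→fish: 2.719 × 0.8625 × 0.4212 = 0.98777
Maximum is fish→wool→cloth→fish at 1.1901; arbitrage exists.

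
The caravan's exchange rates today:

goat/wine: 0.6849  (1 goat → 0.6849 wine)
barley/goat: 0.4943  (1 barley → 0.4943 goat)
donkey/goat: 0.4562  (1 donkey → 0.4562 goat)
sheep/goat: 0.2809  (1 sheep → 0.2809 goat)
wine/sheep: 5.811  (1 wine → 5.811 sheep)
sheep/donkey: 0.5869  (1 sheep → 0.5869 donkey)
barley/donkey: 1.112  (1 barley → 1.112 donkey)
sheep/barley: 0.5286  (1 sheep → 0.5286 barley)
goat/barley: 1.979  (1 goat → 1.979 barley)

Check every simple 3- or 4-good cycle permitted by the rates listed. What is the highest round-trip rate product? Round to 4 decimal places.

1.1180

wine→sheep→goat→wine: 5.811 × 0.2809 × 0.6849 = 1.11797
donkey→goat→wine→sheep→donkey: 0.4562 × 0.6849 × 5.811 × 0.5869 = 1.06561
wine→sheep→barley→goat→wine: 5.811 × 0.5286 × 0.4943 × 0.6849 = 1.03991
donkey→goat→barley→donkey: 0.4562 × 1.979 × 1.112 = 1.00394
Maximum is wine→sheep→goat→wine at 1.1180; arbitrage exists.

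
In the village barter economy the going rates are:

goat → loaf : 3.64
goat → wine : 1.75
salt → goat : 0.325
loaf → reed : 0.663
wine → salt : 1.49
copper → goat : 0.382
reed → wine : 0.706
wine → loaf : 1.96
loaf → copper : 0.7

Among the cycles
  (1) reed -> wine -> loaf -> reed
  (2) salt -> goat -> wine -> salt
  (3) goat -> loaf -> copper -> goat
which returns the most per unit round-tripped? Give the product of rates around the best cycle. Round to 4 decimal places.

0.9733

(1) 0.706 × 1.96 × 0.663 = 0.91743
(2) 0.325 × 1.75 × 1.49 = 0.84744
(3) 3.64 × 0.7 × 0.382 = 0.97334
Highest is cycle (3) at 0.9733 (≤1, no arbitrage).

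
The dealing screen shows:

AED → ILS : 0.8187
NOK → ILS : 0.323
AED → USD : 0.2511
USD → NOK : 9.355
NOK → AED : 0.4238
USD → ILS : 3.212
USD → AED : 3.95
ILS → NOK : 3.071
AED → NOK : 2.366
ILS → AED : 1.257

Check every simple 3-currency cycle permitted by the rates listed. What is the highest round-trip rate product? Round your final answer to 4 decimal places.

NOK→AED→ILS→NOK: 0.4238 × 0.8187 × 3.071 = 1.06553
USD→ILS→AED→USD: 3.212 × 1.257 × 0.2511 = 1.01381
USD→NOK→AED→USD: 9.355 × 0.4238 × 0.2511 = 0.99552
NOK→ILS→AED→NOK: 0.323 × 1.257 × 2.366 = 0.96062
Maximum is NOK→AED→ILS→NOK at 1.0655; arbitrage exists.

1.0655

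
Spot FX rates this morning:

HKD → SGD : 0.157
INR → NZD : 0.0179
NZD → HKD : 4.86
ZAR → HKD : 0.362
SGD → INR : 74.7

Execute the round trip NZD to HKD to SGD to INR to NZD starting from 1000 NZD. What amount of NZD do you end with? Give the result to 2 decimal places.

1000 NZD × 4.86 = 4860 HKD
4860 HKD × 0.157 = 763.02 SGD
763.02 SGD × 74.7 = 56997.594 INR
56997.594 INR × 0.0179 = 1020.2569326 NZD

1020.26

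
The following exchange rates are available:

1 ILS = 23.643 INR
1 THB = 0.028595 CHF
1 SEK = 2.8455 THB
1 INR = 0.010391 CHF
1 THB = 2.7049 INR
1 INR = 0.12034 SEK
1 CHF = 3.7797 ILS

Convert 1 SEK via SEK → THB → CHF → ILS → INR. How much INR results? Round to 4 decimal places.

7.2712

1 SEK × 2.8455 = 2.8455 THB
2.8455 THB × 0.028595 = 0.0813670725 CHF
0.0813670725 CHF × 3.7797 = 0.30754312392825 ILS
0.30754312392825 ILS × 23.643 = 7.27124207903561475 INR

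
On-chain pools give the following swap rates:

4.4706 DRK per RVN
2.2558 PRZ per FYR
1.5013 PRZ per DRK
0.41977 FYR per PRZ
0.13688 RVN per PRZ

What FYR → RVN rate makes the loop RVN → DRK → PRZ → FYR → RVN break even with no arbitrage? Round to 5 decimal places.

0.35494

Known legs of the cycle: 4.4706 × 1.5013 × 0.41977 = 2.8173752538906
For no arbitrage the full-cycle product must be 1, so the missing rate is 1 / 2.8173752538906 ≈ 0.3549403.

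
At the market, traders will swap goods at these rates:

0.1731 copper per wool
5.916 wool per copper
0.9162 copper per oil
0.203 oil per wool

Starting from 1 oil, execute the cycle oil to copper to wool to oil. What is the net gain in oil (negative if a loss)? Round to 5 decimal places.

0.10031

1 oil × 0.9162 = 0.9162 copper
0.9162 copper × 5.916 = 5.4202392 wool
5.4202392 wool × 0.203 = 1.1003085576 oil
Net change: 1.1003085576 − 1 = 0.1003085576 oil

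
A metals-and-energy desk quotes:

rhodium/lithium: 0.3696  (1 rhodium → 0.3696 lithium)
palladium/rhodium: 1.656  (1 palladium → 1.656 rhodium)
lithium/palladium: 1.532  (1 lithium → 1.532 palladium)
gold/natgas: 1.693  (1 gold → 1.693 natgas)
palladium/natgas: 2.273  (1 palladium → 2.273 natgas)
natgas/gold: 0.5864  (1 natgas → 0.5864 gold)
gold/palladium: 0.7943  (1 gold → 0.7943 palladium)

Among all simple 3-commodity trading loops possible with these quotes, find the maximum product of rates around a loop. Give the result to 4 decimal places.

gold→palladium→natgas→gold: 0.7943 × 2.273 × 0.5864 = 1.05871
rhodium→lithium→palladium→rhodium: 0.3696 × 1.532 × 1.656 = 0.93767
Maximum is gold→palladium→natgas→gold at 1.0587; arbitrage exists.

1.0587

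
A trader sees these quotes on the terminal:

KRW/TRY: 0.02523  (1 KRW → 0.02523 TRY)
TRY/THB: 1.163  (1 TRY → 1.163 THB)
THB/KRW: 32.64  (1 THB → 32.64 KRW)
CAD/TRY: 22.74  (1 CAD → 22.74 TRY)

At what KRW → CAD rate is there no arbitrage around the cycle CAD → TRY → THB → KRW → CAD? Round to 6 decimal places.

0.001158

Known legs of the cycle: 22.74 × 1.163 × 32.64 = 863.2176768
For no arbitrage the full-cycle product must be 1, so the missing rate is 1 / 863.2176768 ≈ 0.00115846.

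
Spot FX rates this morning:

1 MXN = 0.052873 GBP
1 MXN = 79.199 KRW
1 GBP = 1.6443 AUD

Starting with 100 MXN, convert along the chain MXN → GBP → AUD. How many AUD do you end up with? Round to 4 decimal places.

8.6939

100 MXN × 0.052873 = 5.2873 GBP
5.2873 GBP × 1.6443 = 8.69390739 AUD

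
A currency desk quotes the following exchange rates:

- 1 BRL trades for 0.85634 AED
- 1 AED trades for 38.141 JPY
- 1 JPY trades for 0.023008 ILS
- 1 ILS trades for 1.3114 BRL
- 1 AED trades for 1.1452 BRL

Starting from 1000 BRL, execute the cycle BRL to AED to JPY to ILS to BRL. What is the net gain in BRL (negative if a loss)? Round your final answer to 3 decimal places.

-14.510

1000 BRL × 0.85634 = 856.34 AED
856.34 AED × 38.141 = 32661.66394 JPY
32661.66394 JPY × 0.023008 = 751.47956393152 ILS
751.47956393152 ILS × 1.3114 = 985.490300139795328 BRL
Net change: 985.490300139795328 − 1000 = -14.509699860204672 BRL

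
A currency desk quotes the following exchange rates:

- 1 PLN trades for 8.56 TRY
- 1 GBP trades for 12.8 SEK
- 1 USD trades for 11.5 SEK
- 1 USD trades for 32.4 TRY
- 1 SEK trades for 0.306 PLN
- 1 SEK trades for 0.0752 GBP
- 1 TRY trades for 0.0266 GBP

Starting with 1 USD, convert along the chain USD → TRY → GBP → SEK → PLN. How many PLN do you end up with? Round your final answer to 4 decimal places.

3.3757

1 USD × 32.4 = 32.4 TRY
32.4 TRY × 0.0266 = 0.86184 GBP
0.86184 GBP × 12.8 = 11.031552 SEK
11.031552 SEK × 0.306 = 3.375654912 PLN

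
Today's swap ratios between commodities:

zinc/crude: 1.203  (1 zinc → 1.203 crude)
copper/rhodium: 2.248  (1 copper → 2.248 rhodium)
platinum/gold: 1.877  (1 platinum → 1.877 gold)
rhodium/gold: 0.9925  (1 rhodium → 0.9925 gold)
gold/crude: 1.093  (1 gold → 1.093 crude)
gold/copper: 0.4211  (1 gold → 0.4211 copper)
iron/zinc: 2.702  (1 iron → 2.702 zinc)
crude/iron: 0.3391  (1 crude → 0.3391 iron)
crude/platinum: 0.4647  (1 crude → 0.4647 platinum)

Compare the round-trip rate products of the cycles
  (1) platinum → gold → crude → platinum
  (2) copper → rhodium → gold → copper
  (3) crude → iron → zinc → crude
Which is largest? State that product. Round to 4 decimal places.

(1) 1.877 × 1.093 × 0.4647 = 0.95336
(2) 2.248 × 0.9925 × 0.4211 = 0.93953
(3) 0.3391 × 2.702 × 1.203 = 1.10225
Highest is cycle (3) at 1.1022 (>1, arbitrage).

1.1022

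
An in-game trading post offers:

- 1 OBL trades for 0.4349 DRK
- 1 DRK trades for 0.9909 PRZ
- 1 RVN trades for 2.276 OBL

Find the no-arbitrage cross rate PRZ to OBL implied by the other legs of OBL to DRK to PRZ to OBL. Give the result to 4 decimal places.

2.3205

Known legs of the cycle: 0.4349 × 0.9909 = 0.43094241
For no arbitrage the full-cycle product must be 1, so the missing rate is 1 / 0.43094241 ≈ 2.320496.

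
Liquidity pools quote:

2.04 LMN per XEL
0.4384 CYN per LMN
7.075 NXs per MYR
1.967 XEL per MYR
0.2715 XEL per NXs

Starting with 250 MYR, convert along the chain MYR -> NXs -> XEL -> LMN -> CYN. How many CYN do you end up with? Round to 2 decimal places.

429.47

250 MYR × 7.075 = 1768.75 NXs
1768.75 NXs × 0.2715 = 480.215625 XEL
480.215625 XEL × 2.04 = 979.639875 LMN
979.639875 LMN × 0.4384 = 429.4741212 CYN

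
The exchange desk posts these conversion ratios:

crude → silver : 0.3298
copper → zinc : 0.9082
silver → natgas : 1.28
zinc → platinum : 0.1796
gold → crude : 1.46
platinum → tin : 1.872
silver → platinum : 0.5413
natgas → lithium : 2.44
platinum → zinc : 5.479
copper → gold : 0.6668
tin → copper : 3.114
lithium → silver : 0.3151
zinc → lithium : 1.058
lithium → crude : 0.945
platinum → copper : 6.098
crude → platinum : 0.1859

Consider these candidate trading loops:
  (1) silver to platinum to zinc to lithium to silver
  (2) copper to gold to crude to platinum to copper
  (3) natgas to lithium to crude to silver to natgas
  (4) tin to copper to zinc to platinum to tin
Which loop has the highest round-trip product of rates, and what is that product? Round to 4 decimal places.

(1) 0.5413 × 5.479 × 1.058 × 0.3151 = 0.98872
(2) 0.6668 × 1.46 × 0.1859 × 6.098 = 1.10361
(3) 2.44 × 0.945 × 0.3298 × 1.28 = 0.97338
(4) 3.114 × 0.9082 × 0.1796 × 1.872 = 0.95085
Highest is cycle (2) at 1.1036 (>1, arbitrage).

1.1036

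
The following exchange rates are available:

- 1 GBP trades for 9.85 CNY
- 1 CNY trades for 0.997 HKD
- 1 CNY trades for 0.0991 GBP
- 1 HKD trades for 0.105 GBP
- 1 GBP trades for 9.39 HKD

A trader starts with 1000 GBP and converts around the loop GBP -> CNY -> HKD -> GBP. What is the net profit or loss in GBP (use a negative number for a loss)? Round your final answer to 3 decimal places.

1000 GBP × 9.85 = 9850 CNY
9850 CNY × 0.997 = 9820.45 HKD
9820.45 HKD × 0.105 = 1031.14725 GBP
Net change: 1031.14725 − 1000 = 31.14725 GBP

31.147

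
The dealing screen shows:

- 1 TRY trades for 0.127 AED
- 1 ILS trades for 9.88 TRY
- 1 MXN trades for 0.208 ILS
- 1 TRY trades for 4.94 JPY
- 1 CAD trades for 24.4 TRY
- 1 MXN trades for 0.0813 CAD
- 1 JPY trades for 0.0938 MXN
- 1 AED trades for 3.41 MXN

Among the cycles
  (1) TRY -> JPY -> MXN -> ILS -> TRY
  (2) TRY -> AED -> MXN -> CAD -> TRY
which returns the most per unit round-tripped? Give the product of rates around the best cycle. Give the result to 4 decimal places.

0.9522

(1) 4.94 × 0.0938 × 0.208 × 9.88 = 0.95225
(2) 0.127 × 3.41 × 0.0813 × 24.4 = 0.85909
Highest is cycle (1) at 0.9522 (≤1, no arbitrage).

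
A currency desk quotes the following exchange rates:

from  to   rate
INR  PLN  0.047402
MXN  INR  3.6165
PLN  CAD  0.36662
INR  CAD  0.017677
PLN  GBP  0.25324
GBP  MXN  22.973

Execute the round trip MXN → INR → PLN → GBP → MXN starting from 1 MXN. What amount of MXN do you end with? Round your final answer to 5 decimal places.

0.99732

1 MXN × 3.6165 = 3.6165 INR
3.6165 INR × 0.047402 = 0.171429333 PLN
0.171429333 PLN × 0.25324 = 0.04341276428892 GBP
0.04341276428892 GBP × 22.973 = 0.99732143400935916 MXN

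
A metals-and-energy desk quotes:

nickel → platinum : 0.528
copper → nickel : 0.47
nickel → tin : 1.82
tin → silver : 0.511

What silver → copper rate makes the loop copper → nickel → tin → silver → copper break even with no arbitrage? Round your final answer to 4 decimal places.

Known legs of the cycle: 0.47 × 1.82 × 0.511 = 0.4371094
For no arbitrage the full-cycle product must be 1, so the missing rate is 1 / 0.4371094 ≈ 2.287757.

2.2878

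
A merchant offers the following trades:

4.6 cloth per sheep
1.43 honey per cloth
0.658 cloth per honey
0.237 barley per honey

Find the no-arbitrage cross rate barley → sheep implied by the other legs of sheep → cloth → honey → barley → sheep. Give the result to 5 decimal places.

Known legs of the cycle: 4.6 × 1.43 × 0.237 = 1.558986
For no arbitrage the full-cycle product must be 1, so the missing rate is 1 / 1.558986 ≈ 0.6414426.

0.64144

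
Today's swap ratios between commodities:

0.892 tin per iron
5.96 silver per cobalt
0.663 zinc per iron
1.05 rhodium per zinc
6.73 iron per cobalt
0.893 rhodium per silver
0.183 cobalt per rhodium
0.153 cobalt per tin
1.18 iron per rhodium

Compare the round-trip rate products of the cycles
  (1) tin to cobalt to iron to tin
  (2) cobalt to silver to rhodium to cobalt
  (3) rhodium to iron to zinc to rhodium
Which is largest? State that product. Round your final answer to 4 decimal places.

0.9740

(1) 0.153 × 6.73 × 0.892 = 0.91848
(2) 5.96 × 0.893 × 0.183 = 0.97398
(3) 1.18 × 0.663 × 1.05 = 0.82146
Highest is cycle (2) at 0.9740 (≤1, no arbitrage).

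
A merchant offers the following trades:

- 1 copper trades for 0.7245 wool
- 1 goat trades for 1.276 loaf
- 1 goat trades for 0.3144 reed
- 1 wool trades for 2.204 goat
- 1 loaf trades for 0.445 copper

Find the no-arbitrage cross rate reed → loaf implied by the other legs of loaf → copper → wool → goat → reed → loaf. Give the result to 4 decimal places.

4.4762

Known legs of the cycle: 0.445 × 0.7245 × 2.204 × 0.3144 = 0.223404814584
For no arbitrage the full-cycle product must be 1, so the missing rate is 1 / 0.223404814584 ≈ 4.476179.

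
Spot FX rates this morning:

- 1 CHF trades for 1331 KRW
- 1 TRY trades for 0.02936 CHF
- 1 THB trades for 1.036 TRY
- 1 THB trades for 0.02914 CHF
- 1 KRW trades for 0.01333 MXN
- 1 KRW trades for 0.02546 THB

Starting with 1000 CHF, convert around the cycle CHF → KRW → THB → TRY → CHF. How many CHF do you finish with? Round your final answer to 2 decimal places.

1030.75

1000 CHF × 1331 = 1331000 KRW
1331000 KRW × 0.02546 = 33887.26 THB
33887.26 THB × 1.036 = 35107.20136 TRY
35107.20136 TRY × 0.02936 = 1030.7474319296 CHF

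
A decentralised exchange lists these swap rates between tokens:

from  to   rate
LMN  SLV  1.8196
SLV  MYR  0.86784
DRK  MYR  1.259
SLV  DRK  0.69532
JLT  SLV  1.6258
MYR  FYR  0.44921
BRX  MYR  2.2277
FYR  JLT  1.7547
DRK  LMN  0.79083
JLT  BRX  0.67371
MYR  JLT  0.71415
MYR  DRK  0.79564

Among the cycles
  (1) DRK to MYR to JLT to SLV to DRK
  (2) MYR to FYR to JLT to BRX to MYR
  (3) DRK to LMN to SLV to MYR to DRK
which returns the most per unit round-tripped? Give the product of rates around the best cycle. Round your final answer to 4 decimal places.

1.1830

(1) 1.259 × 0.71415 × 1.6258 × 0.69532 = 1.01641
(2) 0.44921 × 1.7547 × 0.67371 × 2.2277 = 1.18299
(3) 0.79083 × 1.8196 × 0.86784 × 0.79564 = 0.99361
Highest is cycle (2) at 1.1830 (>1, arbitrage).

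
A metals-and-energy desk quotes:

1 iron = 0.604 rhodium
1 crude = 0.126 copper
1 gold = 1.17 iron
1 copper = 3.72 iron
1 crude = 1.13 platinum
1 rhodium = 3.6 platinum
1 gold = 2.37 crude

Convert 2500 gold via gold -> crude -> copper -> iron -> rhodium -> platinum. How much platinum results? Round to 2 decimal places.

6038.67

2500 gold × 2.37 = 5925 crude
5925 crude × 0.126 = 746.55 copper
746.55 copper × 3.72 = 2777.166 iron
2777.166 iron × 0.604 = 1677.408264 rhodium
1677.408264 rhodium × 3.6 = 6038.6697504 platinum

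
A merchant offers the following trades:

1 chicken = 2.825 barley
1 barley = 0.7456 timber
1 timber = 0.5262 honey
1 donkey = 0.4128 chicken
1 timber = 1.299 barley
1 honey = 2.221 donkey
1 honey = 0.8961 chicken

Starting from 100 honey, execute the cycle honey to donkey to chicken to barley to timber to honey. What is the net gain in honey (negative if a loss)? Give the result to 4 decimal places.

1.6163

100 honey × 2.221 = 222.1 donkey
222.1 donkey × 0.4128 = 91.68288 chicken
91.68288 chicken × 2.825 = 259.004136 barley
259.004136 barley × 0.7456 = 193.1134838016 timber
193.1134838016 timber × 0.5262 = 101.61631517640192 honey
Net change: 101.61631517640192 − 100 = 1.61631517640192 honey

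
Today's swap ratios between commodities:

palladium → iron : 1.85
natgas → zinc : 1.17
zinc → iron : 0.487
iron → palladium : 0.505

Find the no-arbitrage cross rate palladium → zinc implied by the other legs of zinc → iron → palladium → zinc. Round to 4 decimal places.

Known legs of the cycle: 0.487 × 0.505 = 0.245935
For no arbitrage the full-cycle product must be 1, so the missing rate is 1 / 0.245935 ≈ 4.066115.

4.0661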